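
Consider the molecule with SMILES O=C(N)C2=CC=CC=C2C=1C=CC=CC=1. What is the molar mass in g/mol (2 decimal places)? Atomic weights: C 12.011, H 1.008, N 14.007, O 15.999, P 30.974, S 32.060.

First, the molecular formula is C13H11NO (counting implicit H from valence).
  C: 13 × 12.011 = 156.143
  H: 11 × 1.008 = 11.088
  N: 1 × 14.007 = 14.007
  O: 1 × 15.999 = 15.999
Sum: 13×12.011 + 11×1.008 + 1×14.007 + 1×15.999 = 197.237 → 197.24 g/mol.

197.24 g/mol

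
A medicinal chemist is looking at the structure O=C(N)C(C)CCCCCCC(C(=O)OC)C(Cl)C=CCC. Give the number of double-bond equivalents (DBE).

Degree of unsaturation = (number of rings) + (number of π bonds).
Ring closures in the SMILES: 0.
π bonds: 3 double bonds (each 1 DoU) → 3 DoU from unsaturation.
Total DoU = 0 + 3 = 3.

3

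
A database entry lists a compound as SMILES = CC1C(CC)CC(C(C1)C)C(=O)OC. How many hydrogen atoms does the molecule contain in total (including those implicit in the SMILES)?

Walk through each heavy atom and fill implicit hydrogens from standard valence (C 4, N 3, O 2, S 2, halogen 1):
  atom 1: C, bond orders sum to 1 (valence 4) → 3 H
  atom 2: C, bond orders sum to 3 (valence 4) → 1 H
  atom 3: C, bond orders sum to 3 (valence 4) → 1 H
  atom 4: C, bond orders sum to 2 (valence 4) → 2 H
  atom 5: C, bond orders sum to 1 (valence 4) → 3 H
  atom 6: C, bond orders sum to 2 (valence 4) → 2 H
  atom 7: C, bond orders sum to 3 (valence 4) → 1 H
  atom 8: C, bond orders sum to 3 (valence 4) → 1 H
  atom 9: C, bond orders sum to 2 (valence 4) → 2 H
  atom 10: C, bond orders sum to 1 (valence 4) → 3 H
  atom 11: C, bond orders sum to 4 (valence 4) → 0 H
  atom 12: O, bond orders sum to 2 (valence 2) → 0 H
  atom 13: O, bond orders sum to 2 (valence 2) → 0 H
  atom 14: C, bond orders sum to 1 (valence 4) → 3 H
Total hydrogens: 22.

22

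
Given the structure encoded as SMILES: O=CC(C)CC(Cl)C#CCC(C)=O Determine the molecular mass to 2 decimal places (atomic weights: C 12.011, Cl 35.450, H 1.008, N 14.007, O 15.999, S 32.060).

200.66 g/mol

First, the molecular formula is C10H13ClO2 (counting implicit H from valence).
  C: 10 × 12.011 = 120.110
  Cl: 1 × 35.450 = 35.450
  H: 13 × 1.008 = 13.104
  O: 2 × 15.999 = 31.998
Sum: 10×12.011 + 1×35.450 + 13×1.008 + 2×15.999 = 200.662 → 200.66 g/mol.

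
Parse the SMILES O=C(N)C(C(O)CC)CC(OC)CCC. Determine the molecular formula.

C11H23NO3

Walk through each heavy atom and fill implicit hydrogens from standard valence (C 4, N 3, O 2, S 2, halogen 1):
  atom 1: O, bond orders sum to 2 (valence 2) → 0 H
  atom 2: C, bond orders sum to 4 (valence 4) → 0 H
  atom 3: N, bond orders sum to 1 (valence 3) → 2 H
  atom 4: C, bond orders sum to 3 (valence 4) → 1 H
  atom 5: C, bond orders sum to 3 (valence 4) → 1 H
  atom 6: O, bond orders sum to 1 (valence 2) → 1 H
  atom 7: C, bond orders sum to 2 (valence 4) → 2 H
  atom 8: C, bond orders sum to 1 (valence 4) → 3 H
  atom 9: C, bond orders sum to 2 (valence 4) → 2 H
  atom 10: C, bond orders sum to 3 (valence 4) → 1 H
  atom 11: O, bond orders sum to 2 (valence 2) → 0 H
  atom 12: C, bond orders sum to 1 (valence 4) → 3 H
  atom 13: C, bond orders sum to 2 (valence 4) → 2 H
  atom 14: C, bond orders sum to 2 (valence 4) → 2 H
  atom 15: C, bond orders sum to 1 (valence 4) → 3 H
Totals → C:11, H:23, N:1, O:3.
In Hill order: C11H23NO3.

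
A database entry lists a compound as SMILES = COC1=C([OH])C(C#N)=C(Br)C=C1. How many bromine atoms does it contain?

Scan the SMILES for Br atoms (remember two-letter symbols like Cl and Br are single atoms).
Bromine count: 1.

1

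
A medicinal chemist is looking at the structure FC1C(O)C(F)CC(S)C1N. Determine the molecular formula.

C6H11F2NOS

Walk through each heavy atom and fill implicit hydrogens from standard valence (C 4, N 3, O 2, S 2, halogen 1):
  atom 1: F (halogen, monovalent) → 0 H
  atom 2: C, bond orders sum to 3 (valence 4) → 1 H
  atom 3: C, bond orders sum to 3 (valence 4) → 1 H
  atom 4: O, bond orders sum to 1 (valence 2) → 1 H
  atom 5: C, bond orders sum to 3 (valence 4) → 1 H
  atom 6: F (halogen, monovalent) → 0 H
  atom 7: C, bond orders sum to 2 (valence 4) → 2 H
  atom 8: C, bond orders sum to 3 (valence 4) → 1 H
  atom 9: S, bond orders sum to 1 (valence 2) → 1 H
  atom 10: C, bond orders sum to 3 (valence 4) → 1 H
  atom 11: N, bond orders sum to 1 (valence 3) → 2 H
Totals → C:6, H:11, F:2, N:1, O:1, S:1.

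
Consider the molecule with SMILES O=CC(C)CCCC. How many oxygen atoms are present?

1

Scan the SMILES for O atoms (remember two-letter symbols like Cl and Br are single atoms).
Oxygen count: 1.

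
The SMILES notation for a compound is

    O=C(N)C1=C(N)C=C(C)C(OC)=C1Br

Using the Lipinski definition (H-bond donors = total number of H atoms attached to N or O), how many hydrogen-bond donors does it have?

4

Donors: find every N or O and count the H atoms it carries.
  atom 1 (O): bond orders sum to 2 → 0 H
  atom 3 (N): bond orders sum to 1 → 2 H
  atom 6 (N): bond orders sum to 1 → 2 H
  atom 11 (O): bond orders sum to 2 → 0 H
Lipinski HBD = 4.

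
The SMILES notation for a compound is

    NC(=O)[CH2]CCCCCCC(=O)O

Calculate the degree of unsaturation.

Molecular formula: C9H17NO3.
DoU = (2C + 2 + N − H − X) / 2, where X is the halogen count and O/S are ignored.
    = (2·9 + 2 + 1 − 17 − 0) / 2 = 4 / 2 = 2.

2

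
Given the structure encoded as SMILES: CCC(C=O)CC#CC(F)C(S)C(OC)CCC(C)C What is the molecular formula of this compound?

C16H27FO2S

Walk through each heavy atom and fill implicit hydrogens from standard valence (C 4, N 3, O 2, S 2, halogen 1):
  atom 1: C, bond orders sum to 1 (valence 4) → 3 H
  atom 2: C, bond orders sum to 2 (valence 4) → 2 H
  atom 3: C, bond orders sum to 3 (valence 4) → 1 H
  atom 4: C, bond orders sum to 3 (valence 4) → 1 H
  atom 5: O, bond orders sum to 2 (valence 2) → 0 H
  atom 6: C, bond orders sum to 2 (valence 4) → 2 H
  atom 7: C, bond orders sum to 4 (valence 4) → 0 H
  atom 8: C, bond orders sum to 4 (valence 4) → 0 H
  atom 9: C, bond orders sum to 3 (valence 4) → 1 H
  atom 10: F (halogen, monovalent) → 0 H
  atom 11: C, bond orders sum to 3 (valence 4) → 1 H
  atom 12: S, bond orders sum to 1 (valence 2) → 1 H
  atom 13: C, bond orders sum to 3 (valence 4) → 1 H
  atom 14: O, bond orders sum to 2 (valence 2) → 0 H
  atom 15: C, bond orders sum to 1 (valence 4) → 3 H
  atom 16: C, bond orders sum to 2 (valence 4) → 2 H
  atom 17: C, bond orders sum to 2 (valence 4) → 2 H
  atom 18: C, bond orders sum to 3 (valence 4) → 1 H
  atom 19: C, bond orders sum to 1 (valence 4) → 3 H
  atom 20: C, bond orders sum to 1 (valence 4) → 3 H
Totals → C:16, H:27, F:1, O:2, S:1.
In Hill order: C16H27FO2S.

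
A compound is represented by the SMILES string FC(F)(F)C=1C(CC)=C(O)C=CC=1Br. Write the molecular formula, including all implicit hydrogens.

C9H8BrF3O

Walk through each heavy atom and fill implicit hydrogens from standard valence (C 4, N 3, O 2, S 2, halogen 1):
  atom 1: F (halogen, monovalent) → 0 H
  atom 2: C, bond orders sum to 4 (valence 4) → 0 H
  atom 3: F (halogen, monovalent) → 0 H
  atom 4: F (halogen, monovalent) → 0 H
  atom 5: C, bond orders sum to 4 (valence 4) → 0 H
  atom 6: C, bond orders sum to 4 (valence 4) → 0 H
  atom 7: C, bond orders sum to 2 (valence 4) → 2 H
  atom 8: C, bond orders sum to 1 (valence 4) → 3 H
  atom 9: C, bond orders sum to 4 (valence 4) → 0 H
  atom 10: O, bond orders sum to 1 (valence 2) → 1 H
  atom 11: C, bond orders sum to 3 (valence 4) → 1 H
  atom 12: C, bond orders sum to 3 (valence 4) → 1 H
  atom 13: C, bond orders sum to 4 (valence 4) → 0 H
  atom 14: Br (halogen, monovalent) → 0 H
Totals → C:9, H:8, Br:1, F:3, O:1.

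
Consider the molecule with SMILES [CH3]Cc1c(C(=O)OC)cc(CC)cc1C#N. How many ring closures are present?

1

In SMILES, each pair of matching ring-closure digits denotes one ring-closing bond; the number of such bonds equals the number of independent rings.
Ring-closure bonds here: 1.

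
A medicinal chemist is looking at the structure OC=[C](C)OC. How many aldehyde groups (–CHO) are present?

Scan the SMILES for the aldehyde motif — none present.
Groups that are present: 1 alkene, 1 ether, 1 hydroxyl.

0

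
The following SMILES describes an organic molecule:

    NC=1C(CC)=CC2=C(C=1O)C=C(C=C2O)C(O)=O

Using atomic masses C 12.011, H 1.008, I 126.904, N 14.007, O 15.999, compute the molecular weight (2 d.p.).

247.25 g/mol

First, the molecular formula is C13H13NO4 (counting implicit H from valence).
  C: 13 × 12.011 = 156.143
  H: 13 × 1.008 = 13.104
  N: 1 × 14.007 = 14.007
  O: 4 × 15.999 = 63.996
Sum: 13×12.011 + 13×1.008 + 1×14.007 + 4×15.999 = 247.250 → 247.25 g/mol.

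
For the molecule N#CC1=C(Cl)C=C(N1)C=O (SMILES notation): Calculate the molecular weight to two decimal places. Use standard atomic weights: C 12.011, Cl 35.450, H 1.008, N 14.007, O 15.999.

154.55 g/mol

First, the molecular formula is C6H3ClN2O (counting implicit H from valence).
  C: 6 × 12.011 = 72.066
  Cl: 1 × 35.450 = 35.450
  H: 3 × 1.008 = 3.024
  N: 2 × 14.007 = 28.014
  O: 1 × 15.999 = 15.999
Sum: 6×12.011 + 1×35.450 + 3×1.008 + 2×14.007 + 1×15.999 = 154.553 → 154.55 g/mol.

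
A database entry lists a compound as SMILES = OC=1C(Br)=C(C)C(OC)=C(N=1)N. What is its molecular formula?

C7H9BrN2O2

Walk through each heavy atom and fill implicit hydrogens from standard valence (C 4, N 3, O 2, S 2, halogen 1):
  atom 1: O, bond orders sum to 1 (valence 2) → 1 H
  atom 2: C, bond orders sum to 4 (valence 4) → 0 H
  atom 3: C, bond orders sum to 4 (valence 4) → 0 H
  atom 4: Br (halogen, monovalent) → 0 H
  atom 5: C, bond orders sum to 4 (valence 4) → 0 H
  atom 6: C, bond orders sum to 1 (valence 4) → 3 H
  atom 7: C, bond orders sum to 4 (valence 4) → 0 H
  atom 8: O, bond orders sum to 2 (valence 2) → 0 H
  atom 9: C, bond orders sum to 1 (valence 4) → 3 H
  atom 10: C, bond orders sum to 4 (valence 4) → 0 H
  atom 11: N, bond orders sum to 3 (valence 3) → 0 H
  atom 12: N, bond orders sum to 1 (valence 3) → 2 H
Totals → C:7, H:9, Br:1, N:2, O:2.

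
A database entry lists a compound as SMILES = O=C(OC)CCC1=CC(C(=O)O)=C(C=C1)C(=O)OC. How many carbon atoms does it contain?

13

Count every carbon token in the SMILES (each C, including those in ring-closure positions and inside branches).
Carbon count: 13.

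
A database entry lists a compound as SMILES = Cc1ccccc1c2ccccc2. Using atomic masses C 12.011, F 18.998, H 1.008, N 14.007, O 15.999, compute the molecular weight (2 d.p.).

First, the molecular formula is C13H12 (counting implicit H from valence).
  C: 13 × 12.011 = 156.143
  H: 12 × 1.008 = 12.096
Sum: 13×12.011 + 12×1.008 = 168.239 → 168.24 g/mol.

168.24 g/mol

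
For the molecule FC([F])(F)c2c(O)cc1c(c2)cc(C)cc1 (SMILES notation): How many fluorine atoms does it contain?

Scan the SMILES for F atoms (remember two-letter symbols like Cl and Br are single atoms).
Fluorine count: 3.

3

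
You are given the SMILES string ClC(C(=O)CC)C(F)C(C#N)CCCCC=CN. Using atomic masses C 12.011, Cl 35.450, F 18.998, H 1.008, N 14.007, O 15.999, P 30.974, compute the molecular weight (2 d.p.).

First, the molecular formula is C13H20ClFN2O (counting implicit H from valence).
  C: 13 × 12.011 = 156.143
  Cl: 1 × 35.450 = 35.450
  F: 1 × 18.998 = 18.998
  H: 20 × 1.008 = 20.160
  N: 2 × 14.007 = 28.014
  O: 1 × 15.999 = 15.999
Sum: 13×12.011 + 1×35.450 + 1×18.998 + 20×1.008 + 2×14.007 + 1×15.999 = 274.764 → 274.76 g/mol.

274.76 g/mol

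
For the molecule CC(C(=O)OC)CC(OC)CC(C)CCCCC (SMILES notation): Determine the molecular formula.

C15H30O3

Walk through each heavy atom and fill implicit hydrogens from standard valence (C 4, N 3, O 2, S 2, halogen 1):
  atom 1: C, bond orders sum to 1 (valence 4) → 3 H
  atom 2: C, bond orders sum to 3 (valence 4) → 1 H
  atom 3: C, bond orders sum to 4 (valence 4) → 0 H
  atom 4: O, bond orders sum to 2 (valence 2) → 0 H
  atom 5: O, bond orders sum to 2 (valence 2) → 0 H
  atom 6: C, bond orders sum to 1 (valence 4) → 3 H
  atom 7: C, bond orders sum to 2 (valence 4) → 2 H
  atom 8: C, bond orders sum to 3 (valence 4) → 1 H
  atom 9: O, bond orders sum to 2 (valence 2) → 0 H
  atom 10: C, bond orders sum to 1 (valence 4) → 3 H
  atom 11: C, bond orders sum to 2 (valence 4) → 2 H
  atom 12: C, bond orders sum to 3 (valence 4) → 1 H
  atom 13: C, bond orders sum to 1 (valence 4) → 3 H
  atom 14: C, bond orders sum to 2 (valence 4) → 2 H
  atom 15: C, bond orders sum to 2 (valence 4) → 2 H
  atom 16: C, bond orders sum to 2 (valence 4) → 2 H
  atom 17: C, bond orders sum to 2 (valence 4) → 2 H
  atom 18: C, bond orders sum to 1 (valence 4) → 3 H
Totals → C:15, H:30, O:3.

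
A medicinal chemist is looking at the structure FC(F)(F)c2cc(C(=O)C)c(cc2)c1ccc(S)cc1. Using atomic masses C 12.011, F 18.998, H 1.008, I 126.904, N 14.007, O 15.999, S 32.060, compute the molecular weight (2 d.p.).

296.31 g/mol

First, the molecular formula is C15H11F3OS (counting implicit H from valence).
  C: 15 × 12.011 = 180.165
  F: 3 × 18.998 = 56.994
  H: 11 × 1.008 = 11.088
  O: 1 × 15.999 = 15.999
  S: 1 × 32.060 = 32.060
Sum: 15×12.011 + 3×18.998 + 11×1.008 + 1×15.999 + 1×32.060 = 296.306 → 296.31 g/mol.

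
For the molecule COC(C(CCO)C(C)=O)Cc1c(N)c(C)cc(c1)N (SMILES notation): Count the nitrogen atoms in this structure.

Scan the SMILES for N atoms (remember two-letter symbols like Cl and Br are single atoms).
Nitrogen count: 2.

2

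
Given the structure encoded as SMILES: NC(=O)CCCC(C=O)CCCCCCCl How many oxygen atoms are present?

2

Scan the SMILES for O atoms (remember two-letter symbols like Cl and Br are single atoms).
Oxygen count: 2.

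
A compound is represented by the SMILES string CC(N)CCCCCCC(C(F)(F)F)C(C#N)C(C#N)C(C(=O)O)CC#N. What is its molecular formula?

Walk through each heavy atom and fill implicit hydrogens from standard valence (C 4, N 3, O 2, S 2, halogen 1):
  atom 1: C, bond orders sum to 1 (valence 4) → 3 H
  atom 2: C, bond orders sum to 3 (valence 4) → 1 H
  atom 3: N, bond orders sum to 1 (valence 3) → 2 H
  atom 4: C, bond orders sum to 2 (valence 4) → 2 H
  atom 5: C, bond orders sum to 2 (valence 4) → 2 H
  atom 6: C, bond orders sum to 2 (valence 4) → 2 H
  atom 7: C, bond orders sum to 2 (valence 4) → 2 H
  atom 8: C, bond orders sum to 2 (valence 4) → 2 H
  atom 9: C, bond orders sum to 2 (valence 4) → 2 H
  atom 10: C, bond orders sum to 3 (valence 4) → 1 H
  atom 11: C, bond orders sum to 4 (valence 4) → 0 H
  atom 12: F (halogen, monovalent) → 0 H
  atom 13: F (halogen, monovalent) → 0 H
  atom 14: F (halogen, monovalent) → 0 H
  atom 15: C, bond orders sum to 3 (valence 4) → 1 H
  atom 16: C, bond orders sum to 4 (valence 4) → 0 H
  atom 17: N, bond orders sum to 3 (valence 3) → 0 H
  atom 18: C, bond orders sum to 3 (valence 4) → 1 H
  atom 19: C, bond orders sum to 4 (valence 4) → 0 H
  atom 20: N, bond orders sum to 3 (valence 3) → 0 H
  atom 21: C, bond orders sum to 3 (valence 4) → 1 H
  atom 22: C, bond orders sum to 4 (valence 4) → 0 H
  atom 23: O, bond orders sum to 2 (valence 2) → 0 H
  atom 24: O, bond orders sum to 1 (valence 2) → 1 H
  atom 25: C, bond orders sum to 2 (valence 4) → 2 H
  atom 26: C, bond orders sum to 4 (valence 4) → 0 H
  atom 27: N, bond orders sum to 3 (valence 3) → 0 H
Totals → C:18, H:25, F:3, N:4, O:2.
In Hill order: C18H25F3N4O2.

C18H25F3N4O2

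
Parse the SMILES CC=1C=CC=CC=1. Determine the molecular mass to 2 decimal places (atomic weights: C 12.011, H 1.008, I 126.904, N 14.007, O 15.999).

92.14 g/mol

First, the molecular formula is C7H8 (counting implicit H from valence).
  C: 7 × 12.011 = 84.077
  H: 8 × 1.008 = 8.064
Sum: 7×12.011 + 8×1.008 = 92.141 → 92.14 g/mol.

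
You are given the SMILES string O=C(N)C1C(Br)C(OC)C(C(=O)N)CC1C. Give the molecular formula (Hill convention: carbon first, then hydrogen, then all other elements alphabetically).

C10H17BrN2O3

Walk through each heavy atom and fill implicit hydrogens from standard valence (C 4, N 3, O 2, S 2, halogen 1):
  atom 1: O, bond orders sum to 2 (valence 2) → 0 H
  atom 2: C, bond orders sum to 4 (valence 4) → 0 H
  atom 3: N, bond orders sum to 1 (valence 3) → 2 H
  atom 4: C, bond orders sum to 3 (valence 4) → 1 H
  atom 5: C, bond orders sum to 3 (valence 4) → 1 H
  atom 6: Br (halogen, monovalent) → 0 H
  atom 7: C, bond orders sum to 3 (valence 4) → 1 H
  atom 8: O, bond orders sum to 2 (valence 2) → 0 H
  atom 9: C, bond orders sum to 1 (valence 4) → 3 H
  atom 10: C, bond orders sum to 3 (valence 4) → 1 H
  atom 11: C, bond orders sum to 4 (valence 4) → 0 H
  atom 12: O, bond orders sum to 2 (valence 2) → 0 H
  atom 13: N, bond orders sum to 1 (valence 3) → 2 H
  atom 14: C, bond orders sum to 2 (valence 4) → 2 H
  atom 15: C, bond orders sum to 3 (valence 4) → 1 H
  atom 16: C, bond orders sum to 1 (valence 4) → 3 H
Totals → C:10, H:17, Br:1, N:2, O:3.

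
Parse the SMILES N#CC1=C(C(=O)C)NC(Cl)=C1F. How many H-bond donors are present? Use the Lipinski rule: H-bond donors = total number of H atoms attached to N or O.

1

Donors: find every N or O and count the H atoms it carries.
  atom 1 (N): bond orders sum to 3 → 0 H
  atom 6 (O): bond orders sum to 2 → 0 H
  atom 8 (N): bond orders sum to 2 → 1 H
Lipinski HBD = 1.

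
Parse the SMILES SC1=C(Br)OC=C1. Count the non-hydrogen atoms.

7

Every atom symbol written in the SMILES (organic subset) is one heavy atom; implicit H are not written.
Heavy atoms by element → Br:1, C:4, O:1, S:1.
Total: 7.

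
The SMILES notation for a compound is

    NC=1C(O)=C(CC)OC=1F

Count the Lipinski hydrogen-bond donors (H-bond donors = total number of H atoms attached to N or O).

Donors: find every N or O and count the H atoms it carries.
  atom 1 (N): bond orders sum to 1 → 2 H
  atom 4 (O): bond orders sum to 1 → 1 H
  atom 8 (O): bond orders sum to 2 → 0 H
Lipinski HBD = 3.

3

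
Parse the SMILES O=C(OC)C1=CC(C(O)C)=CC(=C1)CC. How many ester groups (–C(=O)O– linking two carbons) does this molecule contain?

The ester motif appears at heavy-atom position 2 in the SMILES.
Other groups present: 1 hydroxyl.
Ester count: 1.

1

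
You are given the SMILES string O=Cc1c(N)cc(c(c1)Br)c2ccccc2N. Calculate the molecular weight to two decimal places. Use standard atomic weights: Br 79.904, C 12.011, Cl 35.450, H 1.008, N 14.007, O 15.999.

291.15 g/mol

First, the molecular formula is C13H11BrN2O (counting implicit H from valence).
  Br: 1 × 79.904 = 79.904
  C: 13 × 12.011 = 156.143
  H: 11 × 1.008 = 11.088
  N: 2 × 14.007 = 28.014
  O: 1 × 15.999 = 15.999
Sum: 1×79.904 + 13×12.011 + 11×1.008 + 2×14.007 + 1×15.999 = 291.148 → 291.15 g/mol.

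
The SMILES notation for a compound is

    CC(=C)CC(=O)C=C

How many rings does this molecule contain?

In SMILES, each pair of matching ring-closure digits denotes one ring-closing bond; the number of such bonds equals the number of independent rings.
Ring-closure bonds here: 0.

0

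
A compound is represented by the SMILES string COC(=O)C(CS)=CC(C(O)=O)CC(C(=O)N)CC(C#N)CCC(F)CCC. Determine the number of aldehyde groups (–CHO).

0

Scan the SMILES for the aldehyde motif — none present.
Groups that are present: 1 alkene, 1 amide, 1 carboxylic acid, 1 ester, 1 nitrile, 1 thiol.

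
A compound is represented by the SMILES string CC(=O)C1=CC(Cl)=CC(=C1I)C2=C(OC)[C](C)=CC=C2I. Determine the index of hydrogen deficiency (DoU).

9

Molecular formula: C16H13ClI2O2.
DoU = (2C + 2 + N − H − X) / 2, where X is the halogen count and O/S are ignored.
    = (2·16 + 2 + 0 − 13 − 3) / 2 = 18 / 2 = 9.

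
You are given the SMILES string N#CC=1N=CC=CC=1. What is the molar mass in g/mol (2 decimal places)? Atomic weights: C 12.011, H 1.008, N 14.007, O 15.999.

First, the molecular formula is C6H4N2 (counting implicit H from valence).
  C: 6 × 12.011 = 72.066
  H: 4 × 1.008 = 4.032
  N: 2 × 14.007 = 28.014
Sum: 6×12.011 + 4×1.008 + 2×14.007 = 104.112 → 104.11 g/mol.

104.11 g/mol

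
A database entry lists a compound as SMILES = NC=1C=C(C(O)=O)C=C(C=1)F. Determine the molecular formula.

Walk through each heavy atom and fill implicit hydrogens from standard valence (C 4, N 3, O 2, S 2, halogen 1):
  atom 1: N, bond orders sum to 1 (valence 3) → 2 H
  atom 2: C, bond orders sum to 4 (valence 4) → 0 H
  atom 3: C, bond orders sum to 3 (valence 4) → 1 H
  atom 4: C, bond orders sum to 4 (valence 4) → 0 H
  atom 5: C, bond orders sum to 4 (valence 4) → 0 H
  atom 6: O, bond orders sum to 1 (valence 2) → 1 H
  atom 7: O, bond orders sum to 2 (valence 2) → 0 H
  atom 8: C, bond orders sum to 3 (valence 4) → 1 H
  atom 9: C, bond orders sum to 4 (valence 4) → 0 H
  atom 10: C, bond orders sum to 3 (valence 4) → 1 H
  atom 11: F (halogen, monovalent) → 0 H
Totals → C:7, H:6, F:1, N:1, O:2.

C7H6FNO2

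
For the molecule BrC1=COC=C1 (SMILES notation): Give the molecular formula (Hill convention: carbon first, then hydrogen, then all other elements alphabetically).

Walk through each heavy atom and fill implicit hydrogens from standard valence (C 4, N 3, O 2, S 2, halogen 1):
  atom 1: Br (halogen, monovalent) → 0 H
  atom 2: C, bond orders sum to 4 (valence 4) → 0 H
  atom 3: C, bond orders sum to 3 (valence 4) → 1 H
  atom 4: O, bond orders sum to 2 (valence 2) → 0 H
  atom 5: C, bond orders sum to 3 (valence 4) → 1 H
  atom 6: C, bond orders sum to 3 (valence 4) → 1 H
Totals → C:4, H:3, Br:1, O:1.

C4H3BrO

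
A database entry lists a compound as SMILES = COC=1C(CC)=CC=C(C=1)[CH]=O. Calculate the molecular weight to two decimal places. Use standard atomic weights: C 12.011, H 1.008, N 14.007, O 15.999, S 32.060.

First, the molecular formula is C10H12O2 (counting implicit H from valence).
  C: 10 × 12.011 = 120.110
  H: 12 × 1.008 = 12.096
  O: 2 × 15.999 = 31.998
Sum: 10×12.011 + 12×1.008 + 2×15.999 = 164.204 → 164.20 g/mol.

164.20 g/mol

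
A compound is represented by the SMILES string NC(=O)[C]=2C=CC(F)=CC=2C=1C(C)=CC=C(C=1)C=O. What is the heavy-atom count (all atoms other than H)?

19

Every atom symbol written in the SMILES (organic subset) is one heavy atom; implicit H are not written.
Heavy atoms by element → C:15, F:1, N:1, O:2.
Total: 19.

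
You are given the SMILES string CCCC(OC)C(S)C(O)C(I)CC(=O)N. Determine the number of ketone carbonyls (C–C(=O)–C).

0

Scan the SMILES for the ketone motif — none present.
Groups that are present: 1 amide, 1 ether, 1 hydroxyl, 1 thiol.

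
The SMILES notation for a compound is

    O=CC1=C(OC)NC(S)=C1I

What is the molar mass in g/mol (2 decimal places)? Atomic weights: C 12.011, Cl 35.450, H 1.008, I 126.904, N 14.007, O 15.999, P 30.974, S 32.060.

283.08 g/mol

First, the molecular formula is C6H6INO2S (counting implicit H from valence).
  C: 6 × 12.011 = 72.066
  H: 6 × 1.008 = 6.048
  I: 1 × 126.904 = 126.904
  N: 1 × 14.007 = 14.007
  O: 2 × 15.999 = 31.998
  S: 1 × 32.060 = 32.060
Sum: 6×12.011 + 6×1.008 + 1×126.904 + 1×14.007 + 2×15.999 + 1×32.060 = 283.083 → 283.08 g/mol.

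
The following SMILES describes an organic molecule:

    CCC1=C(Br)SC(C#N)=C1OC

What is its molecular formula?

C8H8BrNOS

Walk through each heavy atom and fill implicit hydrogens from standard valence (C 4, N 3, O 2, S 2, halogen 1):
  atom 1: C, bond orders sum to 1 (valence 4) → 3 H
  atom 2: C, bond orders sum to 2 (valence 4) → 2 H
  atom 3: C, bond orders sum to 4 (valence 4) → 0 H
  atom 4: C, bond orders sum to 4 (valence 4) → 0 H
  atom 5: Br (halogen, monovalent) → 0 H
  atom 6: S, bond orders sum to 2 (valence 2) → 0 H
  atom 7: C, bond orders sum to 4 (valence 4) → 0 H
  atom 8: C, bond orders sum to 4 (valence 4) → 0 H
  atom 9: N, bond orders sum to 3 (valence 3) → 0 H
  atom 10: C, bond orders sum to 4 (valence 4) → 0 H
  atom 11: O, bond orders sum to 2 (valence 2) → 0 H
  atom 12: C, bond orders sum to 1 (valence 4) → 3 H
Totals → C:8, H:8, Br:1, N:1, O:1, S:1.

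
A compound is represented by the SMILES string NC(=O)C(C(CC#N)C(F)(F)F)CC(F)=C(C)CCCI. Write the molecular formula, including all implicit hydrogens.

Walk through each heavy atom and fill implicit hydrogens from standard valence (C 4, N 3, O 2, S 2, halogen 1):
  atom 1: N, bond orders sum to 1 (valence 3) → 2 H
  atom 2: C, bond orders sum to 4 (valence 4) → 0 H
  atom 3: O, bond orders sum to 2 (valence 2) → 0 H
  atom 4: C, bond orders sum to 3 (valence 4) → 1 H
  atom 5: C, bond orders sum to 3 (valence 4) → 1 H
  atom 6: C, bond orders sum to 2 (valence 4) → 2 H
  atom 7: C, bond orders sum to 4 (valence 4) → 0 H
  atom 8: N, bond orders sum to 3 (valence 3) → 0 H
  atom 9: C, bond orders sum to 4 (valence 4) → 0 H
  atom 10: F (halogen, monovalent) → 0 H
  atom 11: F (halogen, monovalent) → 0 H
  atom 12: F (halogen, monovalent) → 0 H
  atom 13: C, bond orders sum to 2 (valence 4) → 2 H
  atom 14: C, bond orders sum to 4 (valence 4) → 0 H
  atom 15: F (halogen, monovalent) → 0 H
  atom 16: C, bond orders sum to 4 (valence 4) → 0 H
  atom 17: C, bond orders sum to 1 (valence 4) → 3 H
  atom 18: C, bond orders sum to 2 (valence 4) → 2 H
  atom 19: C, bond orders sum to 2 (valence 4) → 2 H
  atom 20: C, bond orders sum to 2 (valence 4) → 2 H
  atom 21: I (halogen, monovalent) → 0 H
Totals → C:13, H:17, F:4, I:1, N:2, O:1.
In Hill order: C13H17F4IN2O.

C13H17F4IN2O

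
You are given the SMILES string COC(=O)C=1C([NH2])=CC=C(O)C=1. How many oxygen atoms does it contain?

Scan the SMILES for O atoms (remember two-letter symbols like Cl and Br are single atoms).
Oxygen count: 3.

3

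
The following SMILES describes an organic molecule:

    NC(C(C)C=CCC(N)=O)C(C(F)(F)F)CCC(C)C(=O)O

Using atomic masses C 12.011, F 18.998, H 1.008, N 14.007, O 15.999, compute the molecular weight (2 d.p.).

First, the molecular formula is C14H23F3N2O3 (counting implicit H from valence).
  C: 14 × 12.011 = 168.154
  F: 3 × 18.998 = 56.994
  H: 23 × 1.008 = 23.184
  N: 2 × 14.007 = 28.014
  O: 3 × 15.999 = 47.997
Sum: 14×12.011 + 3×18.998 + 23×1.008 + 2×14.007 + 3×15.999 = 324.343 → 324.34 g/mol.

324.34 g/mol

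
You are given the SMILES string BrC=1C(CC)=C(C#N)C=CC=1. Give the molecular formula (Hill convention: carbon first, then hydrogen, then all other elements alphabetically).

C9H8BrN

Walk through each heavy atom and fill implicit hydrogens from standard valence (C 4, N 3, O 2, S 2, halogen 1):
  atom 1: Br (halogen, monovalent) → 0 H
  atom 2: C, bond orders sum to 4 (valence 4) → 0 H
  atom 3: C, bond orders sum to 4 (valence 4) → 0 H
  atom 4: C, bond orders sum to 2 (valence 4) → 2 H
  atom 5: C, bond orders sum to 1 (valence 4) → 3 H
  atom 6: C, bond orders sum to 4 (valence 4) → 0 H
  atom 7: C, bond orders sum to 4 (valence 4) → 0 H
  atom 8: N, bond orders sum to 3 (valence 3) → 0 H
  atom 9: C, bond orders sum to 3 (valence 4) → 1 H
  atom 10: C, bond orders sum to 3 (valence 4) → 1 H
  atom 11: C, bond orders sum to 3 (valence 4) → 1 H
Totals → C:9, H:8, Br:1, N:1.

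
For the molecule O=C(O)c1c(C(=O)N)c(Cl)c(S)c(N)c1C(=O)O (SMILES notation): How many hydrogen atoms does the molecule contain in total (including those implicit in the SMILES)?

Walk through each heavy atom and fill implicit hydrogens from standard valence (C 4, N 3, O 2, S 2, halogen 1); for lowercase aromatic atoms, an aromatic c carries 1 H when it has two neighbours and 0 H with three, and aromatic n carries 0 H:
  atom 1: O, bond orders sum to 2 (valence 2) → 0 H
  atom 2: C, bond orders sum to 4 (valence 4) → 0 H
  atom 3: O, bond orders sum to 1 (valence 2) → 1 H
  atom 4: aromatic c, 3 neighbours → 0 H
  atom 5: aromatic c, 3 neighbours → 0 H
  atom 6: C, bond orders sum to 4 (valence 4) → 0 H
  atom 7: O, bond orders sum to 2 (valence 2) → 0 H
  atom 8: N, bond orders sum to 1 (valence 3) → 2 H
  atom 9: aromatic c, 3 neighbours → 0 H
  atom 10: Cl (halogen, monovalent) → 0 H
  atom 11: aromatic c, 3 neighbours → 0 H
  atom 12: S, bond orders sum to 1 (valence 2) → 1 H
  atom 13: aromatic c, 3 neighbours → 0 H
  atom 14: N, bond orders sum to 1 (valence 3) → 2 H
  atom 15: aromatic c, 3 neighbours → 0 H
  atom 16: C, bond orders sum to 4 (valence 4) → 0 H
  atom 17: O, bond orders sum to 2 (valence 2) → 0 H
  atom 18: O, bond orders sum to 1 (valence 2) → 1 H
Total hydrogens: 7.

7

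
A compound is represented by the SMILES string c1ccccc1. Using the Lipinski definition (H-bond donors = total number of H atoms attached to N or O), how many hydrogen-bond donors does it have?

Donors: find every N or O and count the H atoms it carries.
  (no N or O atoms present)
Lipinski HBD = 0.

0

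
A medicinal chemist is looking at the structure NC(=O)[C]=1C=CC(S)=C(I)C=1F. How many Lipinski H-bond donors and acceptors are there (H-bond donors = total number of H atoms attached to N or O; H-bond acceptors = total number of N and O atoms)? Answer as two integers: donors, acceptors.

2, 2

Donors: find every N or O and count the H atoms it carries.
  atom 1 (N): bond orders sum to 1 → 2 H
  atom 3 (O): bond orders sum to 2 → 0 H
Lipinski HBD = 2.
Acceptors: N atoms = 1, O atoms = 1 → HBA = 2.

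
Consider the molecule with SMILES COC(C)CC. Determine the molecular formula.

Walk through each heavy atom and fill implicit hydrogens from standard valence (C 4, N 3, O 2, S 2, halogen 1):
  atom 1: C, bond orders sum to 1 (valence 4) → 3 H
  atom 2: O, bond orders sum to 2 (valence 2) → 0 H
  atom 3: C, bond orders sum to 3 (valence 4) → 1 H
  atom 4: C, bond orders sum to 1 (valence 4) → 3 H
  atom 5: C, bond orders sum to 2 (valence 4) → 2 H
  atom 6: C, bond orders sum to 1 (valence 4) → 3 H
Totals → C:5, H:12, O:1.
In Hill order: C5H12O.

C5H12O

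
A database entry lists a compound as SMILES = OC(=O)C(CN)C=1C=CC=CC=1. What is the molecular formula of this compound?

Walk through each heavy atom and fill implicit hydrogens from standard valence (C 4, N 3, O 2, S 2, halogen 1):
  atom 1: O, bond orders sum to 1 (valence 2) → 1 H
  atom 2: C, bond orders sum to 4 (valence 4) → 0 H
  atom 3: O, bond orders sum to 2 (valence 2) → 0 H
  atom 4: C, bond orders sum to 3 (valence 4) → 1 H
  atom 5: C, bond orders sum to 2 (valence 4) → 2 H
  atom 6: N, bond orders sum to 1 (valence 3) → 2 H
  atom 7: C, bond orders sum to 4 (valence 4) → 0 H
  atom 8: C, bond orders sum to 3 (valence 4) → 1 H
  atom 9: C, bond orders sum to 3 (valence 4) → 1 H
  atom 10: C, bond orders sum to 3 (valence 4) → 1 H
  atom 11: C, bond orders sum to 3 (valence 4) → 1 H
  atom 12: C, bond orders sum to 3 (valence 4) → 1 H
Totals → C:9, H:11, N:1, O:2.
In Hill order: C9H11NO2.

C9H11NO2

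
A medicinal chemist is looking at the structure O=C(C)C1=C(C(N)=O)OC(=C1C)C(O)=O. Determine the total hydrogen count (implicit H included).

Walk through each heavy atom and fill implicit hydrogens from standard valence (C 4, N 3, O 2, S 2, halogen 1):
  atom 1: O, bond orders sum to 2 (valence 2) → 0 H
  atom 2: C, bond orders sum to 4 (valence 4) → 0 H
  atom 3: C, bond orders sum to 1 (valence 4) → 3 H
  atom 4: C, bond orders sum to 4 (valence 4) → 0 H
  atom 5: C, bond orders sum to 4 (valence 4) → 0 H
  atom 6: C, bond orders sum to 4 (valence 4) → 0 H
  atom 7: N, bond orders sum to 1 (valence 3) → 2 H
  atom 8: O, bond orders sum to 2 (valence 2) → 0 H
  atom 9: O, bond orders sum to 2 (valence 2) → 0 H
  atom 10: C, bond orders sum to 4 (valence 4) → 0 H
  atom 11: C, bond orders sum to 4 (valence 4) → 0 H
  atom 12: C, bond orders sum to 1 (valence 4) → 3 H
  atom 13: C, bond orders sum to 4 (valence 4) → 0 H
  atom 14: O, bond orders sum to 1 (valence 2) → 1 H
  atom 15: O, bond orders sum to 2 (valence 2) → 0 H
Total hydrogens: 9.

9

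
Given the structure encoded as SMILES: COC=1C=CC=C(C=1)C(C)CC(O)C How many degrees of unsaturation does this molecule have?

4

Molecular formula: C12H18O2.
DoU = (2C + 2 + N − H − X) / 2, where X is the halogen count and O/S are ignored.
    = (2·12 + 2 + 0 − 18 − 0) / 2 = 8 / 2 = 4.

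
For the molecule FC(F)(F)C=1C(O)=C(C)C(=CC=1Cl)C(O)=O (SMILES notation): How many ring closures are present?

1

In SMILES, each pair of matching ring-closure digits denotes one ring-closing bond; the number of such bonds equals the number of independent rings.
Ring-closure bonds here: 1.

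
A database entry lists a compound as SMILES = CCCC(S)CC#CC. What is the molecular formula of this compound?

C8H14S

Walk through each heavy atom and fill implicit hydrogens from standard valence (C 4, N 3, O 2, S 2, halogen 1):
  atom 1: C, bond orders sum to 1 (valence 4) → 3 H
  atom 2: C, bond orders sum to 2 (valence 4) → 2 H
  atom 3: C, bond orders sum to 2 (valence 4) → 2 H
  atom 4: C, bond orders sum to 3 (valence 4) → 1 H
  atom 5: S, bond orders sum to 1 (valence 2) → 1 H
  atom 6: C, bond orders sum to 2 (valence 4) → 2 H
  atom 7: C, bond orders sum to 4 (valence 4) → 0 H
  atom 8: C, bond orders sum to 4 (valence 4) → 0 H
  atom 9: C, bond orders sum to 1 (valence 4) → 3 H
Totals → C:8, H:14, S:1.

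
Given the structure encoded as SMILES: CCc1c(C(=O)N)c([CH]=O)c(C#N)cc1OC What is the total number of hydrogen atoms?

Walk through each heavy atom and fill implicit hydrogens from standard valence (C 4, N 3, O 2, S 2, halogen 1); for lowercase aromatic atoms, an aromatic c carries 1 H when it has two neighbours and 0 H with three, and aromatic n carries 0 H:
  atom 1: C, bond orders sum to 1 (valence 4) → 3 H
  atom 2: C, bond orders sum to 2 (valence 4) → 2 H
  atom 3: aromatic c, 3 neighbours → 0 H
  atom 4: aromatic c, 3 neighbours → 0 H
  atom 5: C, bond orders sum to 4 (valence 4) → 0 H
  atom 6: O, bond orders sum to 2 (valence 2) → 0 H
  atom 7: N, bond orders sum to 1 (valence 3) → 2 H
  atom 8: aromatic c, 3 neighbours → 0 H
  atom 9: C with explicit H count 1
  atom 10: O, bond orders sum to 2 (valence 2) → 0 H
  atom 11: aromatic c, 3 neighbours → 0 H
  atom 12: C, bond orders sum to 4 (valence 4) → 0 H
  atom 13: N, bond orders sum to 3 (valence 3) → 0 H
  atom 14: aromatic c, 2 neighbours → 1 H
  atom 15: aromatic c, 3 neighbours → 0 H
  atom 16: O, bond orders sum to 2 (valence 2) → 0 H
  atom 17: C, bond orders sum to 1 (valence 4) → 3 H
Total hydrogens: 12.

12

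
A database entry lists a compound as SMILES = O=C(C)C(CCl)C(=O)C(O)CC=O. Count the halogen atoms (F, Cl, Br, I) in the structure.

1

Halogen atoms appear at heavy-atom position 6 (1×Cl).
Other groups present: 1 aldehyde, 1 hydroxyl, 2 ketone.
Halogen count: 1.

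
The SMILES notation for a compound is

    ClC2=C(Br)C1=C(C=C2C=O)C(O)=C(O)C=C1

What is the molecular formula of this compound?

Walk through each heavy atom and fill implicit hydrogens from standard valence (C 4, N 3, O 2, S 2, halogen 1):
  atom 1: Cl (halogen, monovalent) → 0 H
  atom 2: C, bond orders sum to 4 (valence 4) → 0 H
  atom 3: C, bond orders sum to 4 (valence 4) → 0 H
  atom 4: Br (halogen, monovalent) → 0 H
  atom 5: C, bond orders sum to 4 (valence 4) → 0 H
  atom 6: C, bond orders sum to 4 (valence 4) → 0 H
  atom 7: C, bond orders sum to 3 (valence 4) → 1 H
  atom 8: C, bond orders sum to 4 (valence 4) → 0 H
  atom 9: C, bond orders sum to 3 (valence 4) → 1 H
  atom 10: O, bond orders sum to 2 (valence 2) → 0 H
  atom 11: C, bond orders sum to 4 (valence 4) → 0 H
  atom 12: O, bond orders sum to 1 (valence 2) → 1 H
  atom 13: C, bond orders sum to 4 (valence 4) → 0 H
  atom 14: O, bond orders sum to 1 (valence 2) → 1 H
  atom 15: C, bond orders sum to 3 (valence 4) → 1 H
  atom 16: C, bond orders sum to 3 (valence 4) → 1 H
Totals → C:11, H:6, Br:1, Cl:1, O:3.
In Hill order: C11H6BrClO3.

C11H6BrClO3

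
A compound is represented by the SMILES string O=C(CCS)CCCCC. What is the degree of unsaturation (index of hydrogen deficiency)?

Degree of unsaturation = (number of rings) + (number of π bonds).
Ring closures in the SMILES: 0.
π bonds: 1 double bond (each 1 DoU) → 1 DoU from unsaturation.
Total DoU = 0 + 1 = 1.

1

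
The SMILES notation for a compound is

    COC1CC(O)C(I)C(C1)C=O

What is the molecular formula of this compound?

C8H13IO3

Walk through each heavy atom and fill implicit hydrogens from standard valence (C 4, N 3, O 2, S 2, halogen 1):
  atom 1: C, bond orders sum to 1 (valence 4) → 3 H
  atom 2: O, bond orders sum to 2 (valence 2) → 0 H
  atom 3: C, bond orders sum to 3 (valence 4) → 1 H
  atom 4: C, bond orders sum to 2 (valence 4) → 2 H
  atom 5: C, bond orders sum to 3 (valence 4) → 1 H
  atom 6: O, bond orders sum to 1 (valence 2) → 1 H
  atom 7: C, bond orders sum to 3 (valence 4) → 1 H
  atom 8: I (halogen, monovalent) → 0 H
  atom 9: C, bond orders sum to 3 (valence 4) → 1 H
  atom 10: C, bond orders sum to 2 (valence 4) → 2 H
  atom 11: C, bond orders sum to 3 (valence 4) → 1 H
  atom 12: O, bond orders sum to 2 (valence 2) → 0 H
Totals → C:8, H:13, I:1, O:3.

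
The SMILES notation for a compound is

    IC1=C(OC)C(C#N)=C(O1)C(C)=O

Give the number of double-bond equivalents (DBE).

Molecular formula: C8H6INO3.
DoU = (2C + 2 + N − H − X) / 2, where X is the halogen count and O/S are ignored.
    = (2·8 + 2 + 1 − 6 − 1) / 2 = 12 / 2 = 6.

6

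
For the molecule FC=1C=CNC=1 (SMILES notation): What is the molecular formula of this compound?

C4H4FN

Walk through each heavy atom and fill implicit hydrogens from standard valence (C 4, N 3, O 2, S 2, halogen 1):
  atom 1: F (halogen, monovalent) → 0 H
  atom 2: C, bond orders sum to 4 (valence 4) → 0 H
  atom 3: C, bond orders sum to 3 (valence 4) → 1 H
  atom 4: C, bond orders sum to 3 (valence 4) → 1 H
  atom 5: N, bond orders sum to 2 (valence 3) → 1 H
  atom 6: C, bond orders sum to 3 (valence 4) → 1 H
Totals → C:4, H:4, F:1, N:1.
In Hill order: C4H4FN.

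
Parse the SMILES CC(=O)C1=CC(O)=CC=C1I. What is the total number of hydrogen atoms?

Walk through each heavy atom and fill implicit hydrogens from standard valence (C 4, N 3, O 2, S 2, halogen 1):
  atom 1: C, bond orders sum to 1 (valence 4) → 3 H
  atom 2: C, bond orders sum to 4 (valence 4) → 0 H
  atom 3: O, bond orders sum to 2 (valence 2) → 0 H
  atom 4: C, bond orders sum to 4 (valence 4) → 0 H
  atom 5: C, bond orders sum to 3 (valence 4) → 1 H
  atom 6: C, bond orders sum to 4 (valence 4) → 0 H
  atom 7: O, bond orders sum to 1 (valence 2) → 1 H
  atom 8: C, bond orders sum to 3 (valence 4) → 1 H
  atom 9: C, bond orders sum to 3 (valence 4) → 1 H
  atom 10: C, bond orders sum to 4 (valence 4) → 0 H
  atom 11: I (halogen, monovalent) → 0 H
Total hydrogens: 7.

7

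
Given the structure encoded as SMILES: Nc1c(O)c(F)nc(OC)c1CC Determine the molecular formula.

C8H11FN2O2

Walk through each heavy atom and fill implicit hydrogens from standard valence (C 4, N 3, O 2, S 2, halogen 1); for lowercase aromatic atoms, an aromatic c carries 1 H when it has two neighbours and 0 H with three, and aromatic n carries 0 H:
  atom 1: N, bond orders sum to 1 (valence 3) → 2 H
  atom 2: aromatic c, 3 neighbours → 0 H
  atom 3: aromatic c, 3 neighbours → 0 H
  atom 4: O, bond orders sum to 1 (valence 2) → 1 H
  atom 5: aromatic c, 3 neighbours → 0 H
  atom 6: F (halogen, monovalent) → 0 H
  atom 7: aromatic n, 2 neighbours → 0 H
  atom 8: aromatic c, 3 neighbours → 0 H
  atom 9: O, bond orders sum to 2 (valence 2) → 0 H
  atom 10: C, bond orders sum to 1 (valence 4) → 3 H
  atom 11: aromatic c, 3 neighbours → 0 H
  atom 12: C, bond orders sum to 2 (valence 4) → 2 H
  atom 13: C, bond orders sum to 1 (valence 4) → 3 H
Totals → C:8, H:11, F:1, N:2, O:2.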